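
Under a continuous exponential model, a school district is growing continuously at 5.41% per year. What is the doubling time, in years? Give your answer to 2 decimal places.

doubling time ≈ 12.81 years

doubling time = ln(2) / |r| = 0.69315 / 0.0541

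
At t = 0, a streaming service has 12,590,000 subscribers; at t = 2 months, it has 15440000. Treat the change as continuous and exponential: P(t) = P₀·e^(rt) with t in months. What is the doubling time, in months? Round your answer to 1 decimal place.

r = ln(15440000/12590000) / 2 = ln(1.22637) / 2 ≈ 0.102029 per month
doubling time = ln 2 / |r| = 0.69315 / 0.102029

doubling time ≈ 6.8 months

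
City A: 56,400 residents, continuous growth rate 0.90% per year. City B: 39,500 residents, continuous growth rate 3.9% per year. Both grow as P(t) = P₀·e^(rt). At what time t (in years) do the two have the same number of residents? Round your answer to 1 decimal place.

56400·e^(0.009t) = 39500·e^(0.039t)
56400/39500 = e^((0.039 − 0.009)t) → ln(1.42785) = 0.03·t
t = 0.35617 / 0.03

t ≈ 11.9 years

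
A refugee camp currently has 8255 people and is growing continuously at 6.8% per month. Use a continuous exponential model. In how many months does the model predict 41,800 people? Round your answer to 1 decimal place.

t ≈ 23.9 months

41800 = 8255 · e^(0.068·t)
t = ln(41800/8255) / 0.068 = ln(5.0636) / 0.068 = 1.62208 / 0.068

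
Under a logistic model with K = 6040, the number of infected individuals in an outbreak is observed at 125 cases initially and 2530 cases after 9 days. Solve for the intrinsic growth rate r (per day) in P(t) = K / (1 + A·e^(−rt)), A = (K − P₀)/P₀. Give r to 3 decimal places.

r ≈ 0.392 per day

A = (6040 − 125)/125 = 47.32
2530 = 6040/(1 + 47.32·e^(−r·9)) → e^(−9r) = (2.38735 − 1)/47.32 = 0.029319
r = −ln(0.029319)/9 = 3.52954/9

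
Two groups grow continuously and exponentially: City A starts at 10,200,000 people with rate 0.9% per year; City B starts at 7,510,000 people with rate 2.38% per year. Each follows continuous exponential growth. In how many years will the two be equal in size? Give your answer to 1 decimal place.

10200000·e^(0.009t) = 7510000·e^(0.0238t)
10200000/7510000 = e^((0.0238 − 0.009)t) → ln(1.35819) = 0.0148·t
t = 0.30615 / 0.0148

t ≈ 20.7 years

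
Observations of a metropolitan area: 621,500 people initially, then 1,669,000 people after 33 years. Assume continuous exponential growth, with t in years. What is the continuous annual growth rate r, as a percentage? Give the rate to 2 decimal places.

1669000 = 621500 · e^(r·33)
e^(33r) = 1669000/621500 = 2.68544
r = ln(2.68544) / 33 = 0.98784 / 33

r ≈ 2.99% per year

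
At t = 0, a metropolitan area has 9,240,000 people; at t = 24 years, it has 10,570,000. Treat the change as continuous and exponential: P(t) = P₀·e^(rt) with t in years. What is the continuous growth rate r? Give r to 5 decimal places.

10570000 = 9240000 · e^(r·24)
e^(24r) = 10570000/9240000 = 1.14394
r = ln(1.14394) / 24 = 0.13448 / 24

r ≈ 0.00560 per year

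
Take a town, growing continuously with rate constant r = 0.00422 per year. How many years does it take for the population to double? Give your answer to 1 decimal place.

doubling time = ln(2) / |r| = 0.69315 / 0.00422

doubling time ≈ 164.3 years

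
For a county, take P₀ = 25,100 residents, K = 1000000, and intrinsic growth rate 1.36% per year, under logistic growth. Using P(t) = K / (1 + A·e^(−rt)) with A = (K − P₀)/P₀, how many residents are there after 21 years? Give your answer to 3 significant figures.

≈ 33,100 residents

A = (1000000 − 25100)/25100 = 38.84064
P(21) = 1000000 / (1 + 38.84064·e^(−0.0136·21)) = 1000000 / (1 + 38.84064·0.751563)
= 1000000 / 30.19119 ≈ 33122.24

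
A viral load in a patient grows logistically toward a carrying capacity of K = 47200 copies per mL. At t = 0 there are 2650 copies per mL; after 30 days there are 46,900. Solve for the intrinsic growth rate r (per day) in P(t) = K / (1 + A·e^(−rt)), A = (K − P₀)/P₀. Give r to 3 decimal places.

A = (47200 − 2650)/2650 = 16.81132
46900 = 47200/(1 + 16.81132·e^(−r·30)) → e^(−30r) = (1.0064 − 1)/16.81132 = 0.00038
r = −ln(0.00038)/30 = 7.87404/30

r ≈ 0.262 per day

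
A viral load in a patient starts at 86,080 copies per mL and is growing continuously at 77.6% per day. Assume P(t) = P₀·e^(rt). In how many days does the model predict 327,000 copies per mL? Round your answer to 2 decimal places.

t ≈ 1.72 days

327000 = 86080 · e^(0.776·t)
t = ln(327000/86080) / 0.776 = ln(3.79879) / 0.776 = 1.33468 / 0.776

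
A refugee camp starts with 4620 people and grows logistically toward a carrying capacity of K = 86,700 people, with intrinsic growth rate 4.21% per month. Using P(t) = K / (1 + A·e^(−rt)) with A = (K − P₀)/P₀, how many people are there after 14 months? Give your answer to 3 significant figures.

A = (86700 − 4620)/4620 = 17.76623
P(14) = 86700 / (1 + 17.76623·e^(−0.0421·14)) = 86700 / (1 + 17.76623·0.55466)
= 86700 / 10.85422 ≈ 7987.68

≈ 7,990 people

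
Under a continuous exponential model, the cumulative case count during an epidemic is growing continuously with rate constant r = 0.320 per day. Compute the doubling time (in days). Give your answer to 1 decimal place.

doubling time ≈ 2.2 days

doubling time = ln(2) / |r| = 0.69315 / 0.32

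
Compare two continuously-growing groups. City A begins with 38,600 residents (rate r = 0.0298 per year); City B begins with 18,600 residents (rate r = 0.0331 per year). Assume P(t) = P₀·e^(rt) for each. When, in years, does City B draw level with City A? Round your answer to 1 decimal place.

t ≈ 221.2 years

38600·e^(0.0298t) = 18600·e^(0.0331t)
38600/18600 = e^((0.0331 − 0.0298)t) → ln(2.07527) = 0.0033·t
t = 0.73009 / 0.0033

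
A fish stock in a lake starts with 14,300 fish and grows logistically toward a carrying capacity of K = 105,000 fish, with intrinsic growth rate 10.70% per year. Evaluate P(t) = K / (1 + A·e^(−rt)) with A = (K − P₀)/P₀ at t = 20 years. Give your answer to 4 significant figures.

A = (105000 − 14300)/14300 = 6.34266
P(20) = 105000 / (1 + 6.34266·e^(−0.107·20)) = 105000 / (1 + 6.34266·0.117655)
= 105000 / 1.74624 ≈ 60129.04

≈ 60,130 fish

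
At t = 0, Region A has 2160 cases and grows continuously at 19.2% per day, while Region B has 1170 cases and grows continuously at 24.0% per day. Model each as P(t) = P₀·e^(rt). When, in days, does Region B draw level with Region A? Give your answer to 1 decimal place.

t ≈ 12.8 days

2160·e^(0.192t) = 1170·e^(0.24t)
2160/1170 = e^((0.24 − 0.192)t) → ln(1.84615) = 0.048·t
t = 0.6131 / 0.048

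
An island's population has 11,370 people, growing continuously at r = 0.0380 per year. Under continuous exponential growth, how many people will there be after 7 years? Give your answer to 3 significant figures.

≈ 14,800 people

P(7) = 11370 · e^(0.038·7) = 11370 · e^(0.266)
= 11370 · 1.30474 ≈ 14834.84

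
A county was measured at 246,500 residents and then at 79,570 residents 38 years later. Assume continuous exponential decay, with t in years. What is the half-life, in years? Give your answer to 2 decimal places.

r = ln(79570/246500) / 38 = ln(0.3228) / 38 ≈ -0.029756 per year
half-life = ln 2 / |r| = 0.69315 / 0.029756

half-life ≈ 23.29 years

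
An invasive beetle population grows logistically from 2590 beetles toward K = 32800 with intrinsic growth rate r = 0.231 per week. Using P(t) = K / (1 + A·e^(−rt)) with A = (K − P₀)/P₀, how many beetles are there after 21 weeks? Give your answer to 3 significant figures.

A = (32800 − 2590)/2590 = 11.66409
P(21) = 32800 / (1 + 11.66409·e^(−0.231·21)) = 32800 / (1 + 11.66409·0.007821)
= 32800 / 1.09122 ≈ 30058.11

≈ 30,100 beetles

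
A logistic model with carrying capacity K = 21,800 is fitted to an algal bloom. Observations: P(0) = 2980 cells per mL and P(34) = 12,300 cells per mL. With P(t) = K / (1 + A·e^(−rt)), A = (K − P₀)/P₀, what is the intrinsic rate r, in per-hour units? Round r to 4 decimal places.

r ≈ 0.0618 per hour

A = (21800 − 2980)/2980 = 6.31544
12300 = 21800/(1 + 6.31544·e^(−r·34)) → e^(−34r) = (1.77236 − 1)/6.31544 = 0.122297
r = −ln(0.122297)/34 = 2.1013/34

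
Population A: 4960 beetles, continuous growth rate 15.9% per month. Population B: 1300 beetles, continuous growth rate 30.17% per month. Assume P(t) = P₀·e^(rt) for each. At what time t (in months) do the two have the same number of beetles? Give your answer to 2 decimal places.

t ≈ 9.38 months

4960·e^(0.159t) = 1300·e^(0.3017t)
4960/1300 = e^((0.3017 − 0.159)t) → ln(3.81538) = 0.1427·t
t = 1.33904 / 0.1427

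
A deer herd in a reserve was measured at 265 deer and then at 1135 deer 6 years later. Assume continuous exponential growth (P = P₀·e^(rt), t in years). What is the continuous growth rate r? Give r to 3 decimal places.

r ≈ 0.242 per year

1135 = 265 · e^(r·6)
e^(6r) = 1135/265 = 4.28302
r = ln(4.28302) / 6 = 1.45466 / 6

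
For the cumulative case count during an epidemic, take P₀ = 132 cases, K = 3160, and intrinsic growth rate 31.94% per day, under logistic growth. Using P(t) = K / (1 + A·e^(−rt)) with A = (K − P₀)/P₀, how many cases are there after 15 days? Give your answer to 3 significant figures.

A = (3160 − 132)/132 = 22.93939
P(15) = 3160 / (1 + 22.93939·e^(−0.3194·15)) = 3160 / (1 + 22.93939·0.008304)
= 3160 / 1.19049 ≈ 2654.36

≈ 2,650 cases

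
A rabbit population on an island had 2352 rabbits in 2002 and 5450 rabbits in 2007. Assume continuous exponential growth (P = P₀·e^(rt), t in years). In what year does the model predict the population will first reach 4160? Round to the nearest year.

r = ln(5450/2352) / 5 = 0.84035/5 ≈ 0.16807 per year
t = ln(4160/2352) / r = 0.57025/0.16807 ≈ 3.39 years after 2002

year 2005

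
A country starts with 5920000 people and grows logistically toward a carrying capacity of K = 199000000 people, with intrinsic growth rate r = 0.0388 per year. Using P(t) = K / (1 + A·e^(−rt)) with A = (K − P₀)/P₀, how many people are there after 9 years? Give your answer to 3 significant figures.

A = (199000000 − 5920000)/5920000 = 32.61486
P(9) = 199000000 / (1 + 32.61486·e^(−0.0388·9)) = 199000000 / (1 + 32.61486·0.705252)
= 199000000 / 24.0017 ≈ 8291079.1

≈ 8,290,000 people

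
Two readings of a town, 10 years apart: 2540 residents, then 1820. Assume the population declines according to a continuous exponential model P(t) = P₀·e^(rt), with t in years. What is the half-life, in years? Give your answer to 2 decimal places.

r = ln(1820/2540) / 10 = ln(0.71654) / 10 ≈ -0.033333 per year
half-life = ln 2 / |r| = 0.69315 / 0.033333

half-life ≈ 20.79 years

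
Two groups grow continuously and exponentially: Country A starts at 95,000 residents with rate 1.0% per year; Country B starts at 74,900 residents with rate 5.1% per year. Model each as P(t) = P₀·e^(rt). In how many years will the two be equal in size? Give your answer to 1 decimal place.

95000·e^(0.01t) = 74900·e^(0.051t)
95000/74900 = e^((0.051 − 0.01)t) → ln(1.26836) = 0.041·t
t = 0.23772 / 0.041

t ≈ 5.8 years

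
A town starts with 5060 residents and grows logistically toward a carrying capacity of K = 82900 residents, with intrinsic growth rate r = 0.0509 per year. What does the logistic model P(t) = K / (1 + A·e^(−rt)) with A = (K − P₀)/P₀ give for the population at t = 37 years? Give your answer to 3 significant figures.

≈ 24,800 residents

A = (82900 − 5060)/5060 = 15.3834
P(37) = 82900 / (1 + 15.3834·e^(−0.0509·37)) = 82900 / (1 + 15.3834·0.152087)
= 82900 / 3.33962 ≈ 24823.18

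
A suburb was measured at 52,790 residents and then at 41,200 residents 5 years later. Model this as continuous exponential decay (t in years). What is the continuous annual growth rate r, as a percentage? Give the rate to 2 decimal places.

41200 = 52790 · e^(r·5)
e^(5r) = 41200/52790 = 0.78045
r = ln(0.78045) / 5 = -0.24788 / 5

r ≈ -4.96% per year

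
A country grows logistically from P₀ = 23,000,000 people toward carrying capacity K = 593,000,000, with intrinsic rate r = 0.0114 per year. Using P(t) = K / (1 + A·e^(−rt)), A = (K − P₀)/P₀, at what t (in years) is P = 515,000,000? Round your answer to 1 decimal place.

A = (593000000 − 23000000)/23000000 = 24.78261
515000000 = 593000000/(1 + 24.78261·e^(−0.0114t)) → 1 + 24.78261·e^(−0.0114t) = 1.15146
e^(−0.0114t) = 0.006111 → t = ln(163.62876)/0.0114 = 5.0976/0.0114

t ≈ 447.2 years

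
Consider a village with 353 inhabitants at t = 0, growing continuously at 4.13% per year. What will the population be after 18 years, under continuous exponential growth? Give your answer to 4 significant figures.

P(18) = 353 · e^(0.0413·18) = 353 · e^(0.7434)
= 353 · 2.10307 ≈ 742.39

≈ 742.4 inhabitants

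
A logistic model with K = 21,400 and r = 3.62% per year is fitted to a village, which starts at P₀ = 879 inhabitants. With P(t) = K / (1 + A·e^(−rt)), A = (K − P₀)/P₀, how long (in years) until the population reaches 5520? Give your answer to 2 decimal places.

A = (21400 − 879)/879 = 23.34585
5520 = 21400/(1 + 23.34585·e^(−0.0362t)) → 1 + 23.34585·e^(−0.0362t) = 3.87681
e^(−0.0362t) = 0.123226 → t = ln(8.11518)/0.0362 = 2.09374/0.0362

t ≈ 57.84 years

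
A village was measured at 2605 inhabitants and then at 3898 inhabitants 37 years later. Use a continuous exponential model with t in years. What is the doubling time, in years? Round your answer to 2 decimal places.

doubling time ≈ 63.63 years

r = ln(3898/2605) / 37 = ln(1.49635) / 37 ≈ 0.010893 per year
doubling time = ln 2 / |r| = 0.69315 / 0.010893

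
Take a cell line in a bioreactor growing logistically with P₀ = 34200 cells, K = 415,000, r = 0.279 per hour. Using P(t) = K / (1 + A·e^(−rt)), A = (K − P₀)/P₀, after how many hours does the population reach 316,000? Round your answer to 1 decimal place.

A = (415000 − 34200)/34200 = 11.1345
316000 = 415000/(1 + 11.1345·e^(−0.279t)) → 1 + 11.1345·e^(−0.279t) = 1.31329
e^(−0.279t) = 0.028137 → t = ln(35.54043)/0.279 = 3.57067/0.279

t ≈ 12.8 hours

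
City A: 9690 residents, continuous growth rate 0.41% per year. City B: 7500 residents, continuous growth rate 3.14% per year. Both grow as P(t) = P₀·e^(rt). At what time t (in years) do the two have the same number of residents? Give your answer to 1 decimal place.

9690·e^(0.0041t) = 7500·e^(0.0314t)
9690/7500 = e^((0.0314 − 0.0041)t) → ln(1.292) = 0.0273·t
t = 0.25619 / 0.0273

t ≈ 9.4 years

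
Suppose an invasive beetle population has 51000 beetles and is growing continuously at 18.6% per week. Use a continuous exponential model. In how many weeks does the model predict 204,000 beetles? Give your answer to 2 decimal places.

t ≈ 7.45 weeks

204000 = 51000 · e^(0.186·t)
t = ln(204000/51000) / 0.186 = ln(4) / 0.186 = 1.38629 / 0.186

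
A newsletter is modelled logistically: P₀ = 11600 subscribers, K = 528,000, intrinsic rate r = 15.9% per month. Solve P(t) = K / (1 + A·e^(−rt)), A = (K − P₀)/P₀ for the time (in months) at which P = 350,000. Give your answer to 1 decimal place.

t ≈ 28.1 months

A = (528000 − 11600)/11600 = 44.51724
350000 = 528000/(1 + 44.51724·e^(−0.159t)) → 1 + 44.51724·e^(−0.159t) = 1.50857
e^(−0.159t) = 0.011424 → t = ln(87.5339)/0.159 = 4.47203/0.159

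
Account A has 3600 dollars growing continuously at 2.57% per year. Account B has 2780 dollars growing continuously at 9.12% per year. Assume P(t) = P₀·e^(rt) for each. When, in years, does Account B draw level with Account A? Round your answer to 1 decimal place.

3600·e^(0.0257t) = 2780·e^(0.0912t)
3600/2780 = e^((0.0912 − 0.0257)t) → ln(1.29496) = 0.0655·t
t = 0.25848 / 0.0655

t ≈ 3.9 years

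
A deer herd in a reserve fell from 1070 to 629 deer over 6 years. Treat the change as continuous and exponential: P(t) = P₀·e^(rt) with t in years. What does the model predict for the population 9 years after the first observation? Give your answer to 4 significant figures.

≈ 482.3 deer

r = ln(629/1070) / 6 ≈ -0.088547 per year
P(9) = 1070 · e^(-0.088547·9) = 1070 · 0.45071 ≈ 482.26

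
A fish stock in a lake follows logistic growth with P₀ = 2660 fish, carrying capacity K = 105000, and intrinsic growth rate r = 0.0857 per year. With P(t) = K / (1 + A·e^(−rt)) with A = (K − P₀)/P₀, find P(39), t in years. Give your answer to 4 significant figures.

A = (105000 − 2660)/2660 = 38.47368
P(39) = 105000 / (1 + 38.47368·e^(−0.0857·39)) = 105000 / (1 + 38.47368·0.035356)
= 105000 / 2.36026 ≈ 44486.66

≈ 44,490 fish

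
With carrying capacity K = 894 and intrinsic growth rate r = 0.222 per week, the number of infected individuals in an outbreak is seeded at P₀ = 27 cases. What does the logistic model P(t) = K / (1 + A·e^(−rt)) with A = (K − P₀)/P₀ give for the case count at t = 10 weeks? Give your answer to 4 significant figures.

A = (894 − 27)/27 = 32.11111
P(10) = 894 / (1 + 32.11111·e^(−0.222·10)) = 894 / (1 + 32.11111·0.108609)
= 894 / 4.48756 ≈ 199.22

≈ 199.2 cases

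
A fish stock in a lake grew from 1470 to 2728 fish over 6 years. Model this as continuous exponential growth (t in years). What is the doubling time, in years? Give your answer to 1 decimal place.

doubling time ≈ 6.7 years

r = ln(2728/1470) / 6 = ln(1.85578) / 6 ≈ 0.103051 per year
doubling time = ln 2 / |r| = 0.69315 / 0.103051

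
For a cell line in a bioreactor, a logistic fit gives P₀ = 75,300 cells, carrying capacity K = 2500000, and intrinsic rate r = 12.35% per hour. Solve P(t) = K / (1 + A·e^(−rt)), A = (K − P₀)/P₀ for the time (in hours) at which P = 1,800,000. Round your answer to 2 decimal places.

A = (2500000 − 75300)/75300 = 32.20053
1800000 = 2500000/(1 + 32.20053·e^(−0.1235t)) → 1 + 32.20053·e^(−0.1235t) = 1.38889
e^(−0.1235t) = 0.012077 → t = ln(82.80137)/0.1235 = 4.41644/0.1235

t ≈ 35.76 hours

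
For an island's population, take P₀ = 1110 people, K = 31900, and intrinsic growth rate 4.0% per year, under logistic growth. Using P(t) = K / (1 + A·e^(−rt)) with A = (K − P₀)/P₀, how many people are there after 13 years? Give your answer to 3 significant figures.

A = (31900 − 1110)/1110 = 27.73874
P(13) = 31900 / (1 + 27.73874·e^(−0.04·13)) = 31900 / (1 + 27.73874·0.594521)
= 31900 / 17.49125 ≈ 1823.77

≈ 1,820 people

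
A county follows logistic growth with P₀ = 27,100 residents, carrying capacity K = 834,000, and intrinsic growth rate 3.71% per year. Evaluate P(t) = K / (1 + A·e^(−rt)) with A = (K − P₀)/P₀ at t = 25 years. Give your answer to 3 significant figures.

A = (834000 − 27100)/27100 = 29.77491
P(25) = 834000 / (1 + 29.77491·e^(−0.0371·25)) = 834000 / (1 + 29.77491·0.395541)
= 834000 / 12.77721 ≈ 65272.48

≈ 65,300 residents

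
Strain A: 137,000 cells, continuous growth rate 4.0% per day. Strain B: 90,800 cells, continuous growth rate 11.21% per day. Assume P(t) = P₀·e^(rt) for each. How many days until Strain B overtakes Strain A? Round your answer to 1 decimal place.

137000·e^(0.04t) = 90800·e^(0.1121t)
137000/90800 = e^((0.1121 − 0.04)t) → ln(1.50881) = 0.0721·t
t = 0.41132 / 0.0721

t ≈ 5.7 days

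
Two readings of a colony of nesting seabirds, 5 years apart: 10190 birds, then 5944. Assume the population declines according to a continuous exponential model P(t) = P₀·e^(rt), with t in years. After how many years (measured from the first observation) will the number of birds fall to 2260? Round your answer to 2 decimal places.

r = ln(5944/10190) / 5 ≈ -0.107805 per year
t = ln(2260/10190) / r = -1.50604 / -0.107805 ≈ 13.97

t ≈ 13.97 years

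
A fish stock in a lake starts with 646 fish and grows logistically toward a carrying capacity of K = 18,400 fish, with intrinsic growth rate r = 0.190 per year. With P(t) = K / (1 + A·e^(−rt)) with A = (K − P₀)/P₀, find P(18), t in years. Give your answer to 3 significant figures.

A = (18400 − 646)/646 = 27.48297
P(18) = 18400 / (1 + 27.48297·e^(−0.19·18)) = 18400 / (1 + 27.48297·0.032712)
= 18400 / 1.89903 ≈ 9689.13

≈ 9,690 fish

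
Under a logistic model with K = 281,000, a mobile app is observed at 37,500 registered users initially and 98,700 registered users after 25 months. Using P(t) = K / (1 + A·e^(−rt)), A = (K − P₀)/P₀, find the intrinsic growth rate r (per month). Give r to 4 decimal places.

r ≈ 0.0503 per month

A = (281000 − 37500)/37500 = 6.49333
98700 = 281000/(1 + 6.49333·e^(−r·25)) → e^(−25r) = (2.84701 − 1)/6.49333 = 0.284447
r = −ln(0.284447)/25 = 1.25721/25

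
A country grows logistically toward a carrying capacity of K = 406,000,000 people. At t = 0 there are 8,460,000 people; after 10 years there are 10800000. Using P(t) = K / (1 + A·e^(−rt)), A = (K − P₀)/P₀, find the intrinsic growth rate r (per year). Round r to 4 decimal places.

A = (406000000 − 8460000)/8460000 = 46.99054
10800000 = 406000000/(1 + 46.99054·e^(−r·10)) → e^(−10r) = (37.59259 − 1)/46.99054 = 0.778722
r = −ln(0.778722)/10 = 0.2501/10

r ≈ 0.0250 per year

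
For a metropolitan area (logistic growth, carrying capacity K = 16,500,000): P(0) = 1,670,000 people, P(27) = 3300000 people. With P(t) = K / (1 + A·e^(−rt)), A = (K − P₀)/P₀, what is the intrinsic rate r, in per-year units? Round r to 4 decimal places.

r ≈ 0.0295 per year

A = (16500000 − 1670000)/1670000 = 8.88024
3300000 = 16500000/(1 + 8.88024·e^(−r·27)) → e^(−27r) = (5 − 1)/8.88024 = 0.450438
r = −ln(0.450438)/27 = 0.79753/27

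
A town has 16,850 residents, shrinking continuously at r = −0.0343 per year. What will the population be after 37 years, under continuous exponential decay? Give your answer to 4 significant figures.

≈ 4,736 residents

P(37) = 16850 · e^(-0.0343·37) = 16850 · e^(-1.2691)
= 16850 · 0.28108 ≈ 4736.27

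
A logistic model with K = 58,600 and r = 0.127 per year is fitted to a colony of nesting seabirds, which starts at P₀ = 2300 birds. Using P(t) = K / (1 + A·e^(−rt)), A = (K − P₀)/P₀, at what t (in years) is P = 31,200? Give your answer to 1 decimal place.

t ≈ 26.2 years

A = (58600 − 2300)/2300 = 24.47826
31200 = 58600/(1 + 24.47826·e^(−0.127t)) → 1 + 24.47826·e^(−0.127t) = 1.87821
e^(−0.127t) = 0.035877 → t = ln(27.87306)/0.127 = 3.32766/0.127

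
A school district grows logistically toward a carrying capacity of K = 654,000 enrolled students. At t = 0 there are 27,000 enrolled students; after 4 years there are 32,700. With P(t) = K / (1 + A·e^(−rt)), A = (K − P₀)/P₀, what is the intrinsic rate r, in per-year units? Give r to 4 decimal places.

A = (654000 − 27000)/27000 = 23.22222
32700 = 654000/(1 + 23.22222·e^(−r·4)) → e^(−4r) = (20 − 1)/23.22222 = 0.818182
r = −ln(0.818182)/4 = 0.20067/4

r ≈ 0.0502 per year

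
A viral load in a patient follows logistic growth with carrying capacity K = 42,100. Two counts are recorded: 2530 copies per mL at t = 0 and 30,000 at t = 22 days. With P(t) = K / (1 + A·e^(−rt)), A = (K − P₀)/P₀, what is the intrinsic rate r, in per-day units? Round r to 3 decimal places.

r ≈ 0.166 per day

A = (42100 − 2530)/2530 = 15.64032
30000 = 42100/(1 + 15.64032·e^(−r·22)) → e^(−22r) = (1.40333 − 1)/15.64032 = 0.025788
r = −ln(0.025788)/22 = 3.65784/22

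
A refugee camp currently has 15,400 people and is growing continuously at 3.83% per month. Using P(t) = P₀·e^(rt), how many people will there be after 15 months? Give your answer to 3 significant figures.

≈ 27,400 people

P(15) = 15400 · e^(0.0383·15) = 15400 · e^(0.5745)
= 15400 · 1.77624 ≈ 27354.13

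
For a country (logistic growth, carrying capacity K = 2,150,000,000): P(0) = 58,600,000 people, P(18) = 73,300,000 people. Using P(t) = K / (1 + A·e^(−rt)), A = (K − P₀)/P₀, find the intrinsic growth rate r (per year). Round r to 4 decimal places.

A = (2150000000 − 58600000)/58600000 = 35.68942
73300000 = 2150000000/(1 + 35.68942·e^(−r·18)) → e^(−18r) = (29.33151 − 1)/35.68942 = 0.793835
r = −ln(0.793835)/18 = 0.23088/18

r ≈ 0.0128 per year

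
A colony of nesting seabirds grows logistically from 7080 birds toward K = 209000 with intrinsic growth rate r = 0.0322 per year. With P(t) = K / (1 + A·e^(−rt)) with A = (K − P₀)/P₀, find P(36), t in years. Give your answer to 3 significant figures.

≈ 21,000 birds

A = (209000 − 7080)/7080 = 28.51977
P(36) = 209000 / (1 + 28.51977·e^(−0.0322·36)) = 209000 / (1 + 28.51977·0.313737)
= 209000 / 9.94771 ≈ 21009.86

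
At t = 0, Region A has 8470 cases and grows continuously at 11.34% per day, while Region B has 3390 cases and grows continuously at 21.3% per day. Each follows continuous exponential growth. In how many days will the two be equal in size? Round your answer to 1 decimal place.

8470·e^(0.1134t) = 3390·e^(0.213t)
8470/3390 = e^((0.213 − 0.1134)t) → ln(2.49853) = 0.0996·t
t = 0.9157 / 0.0996

t ≈ 9.2 days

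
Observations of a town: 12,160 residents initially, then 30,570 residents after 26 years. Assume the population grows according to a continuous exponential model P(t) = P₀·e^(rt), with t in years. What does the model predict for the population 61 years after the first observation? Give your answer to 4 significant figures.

r = ln(30570/12160) / 26 ≈ 0.035456 per year
P(61) = 12160 · e^(0.035456·61) = 12160 · 8.69582 ≈ 105741.17

≈ 105,700 residents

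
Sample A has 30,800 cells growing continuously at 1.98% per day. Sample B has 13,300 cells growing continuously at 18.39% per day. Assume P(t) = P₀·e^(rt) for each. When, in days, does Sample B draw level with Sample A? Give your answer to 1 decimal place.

t ≈ 5.1 days

30800·e^(0.0198t) = 13300·e^(0.1839t)
30800/13300 = e^((0.1839 − 0.0198)t) → ln(2.31579) = 0.1641·t
t = 0.83975 / 0.1641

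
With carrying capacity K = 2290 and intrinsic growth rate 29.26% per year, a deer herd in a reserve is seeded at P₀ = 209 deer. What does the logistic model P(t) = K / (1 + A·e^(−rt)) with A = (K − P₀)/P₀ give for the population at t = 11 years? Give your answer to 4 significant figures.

A = (2290 − 209)/209 = 9.95694
P(11) = 2290 / (1 + 9.95694·e^(−0.2926·11)) = 2290 / (1 + 9.95694·0.040011)
= 2290 / 1.39839 ≈ 1637.6

≈ 1,638 deer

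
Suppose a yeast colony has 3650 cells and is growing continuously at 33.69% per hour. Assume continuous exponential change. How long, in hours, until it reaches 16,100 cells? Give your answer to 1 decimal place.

16100 = 3650 · e^(0.3369·t)
t = ln(16100/3650) / 0.3369 = ln(4.41096) / 0.3369 = 1.48409 / 0.3369

t ≈ 4.4 hours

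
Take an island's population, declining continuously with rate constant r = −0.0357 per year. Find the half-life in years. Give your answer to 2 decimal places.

half-life ≈ 19.42 years

half-life = ln(2) / |r| = 0.69315 / 0.0357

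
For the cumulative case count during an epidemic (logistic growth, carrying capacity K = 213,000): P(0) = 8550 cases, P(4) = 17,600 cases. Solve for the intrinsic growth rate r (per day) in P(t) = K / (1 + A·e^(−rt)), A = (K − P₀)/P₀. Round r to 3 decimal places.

r ≈ 0.192 per day

A = (213000 − 8550)/8550 = 23.91228
17600 = 213000/(1 + 23.91228·e^(−r·4)) → e^(−4r) = (12.10227 − 1)/23.91228 = 0.464292
r = −ln(0.464292)/4 = 0.76724/4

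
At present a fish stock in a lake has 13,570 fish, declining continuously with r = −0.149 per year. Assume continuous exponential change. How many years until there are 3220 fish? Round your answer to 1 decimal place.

t ≈ 9.7 years

3220 = 13570 · e^(-0.149·t)
t = ln(3220/13570) / -0.149 = ln(0.23729) / -0.149 = -1.43848 / -0.149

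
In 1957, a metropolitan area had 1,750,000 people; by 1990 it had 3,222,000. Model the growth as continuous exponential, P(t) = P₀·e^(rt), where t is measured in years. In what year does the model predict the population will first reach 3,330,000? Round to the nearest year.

year 1992

r = ln(3222000/1750000) / 33 = 0.61039/33 ≈ 0.018497 per year
t = ln(3330000/1750000) / r = 0.64336/0.018497 ≈ 34.78 years after 1957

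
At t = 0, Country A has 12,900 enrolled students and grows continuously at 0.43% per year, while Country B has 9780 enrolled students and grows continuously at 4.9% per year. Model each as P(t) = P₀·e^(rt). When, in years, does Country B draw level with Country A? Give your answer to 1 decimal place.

12900·e^(0.0043t) = 9780·e^(0.049t)
12900/9780 = e^((0.049 − 0.0043)t) → ln(1.31902) = 0.0447·t
t = 0.27689 / 0.0447

t ≈ 6.2 years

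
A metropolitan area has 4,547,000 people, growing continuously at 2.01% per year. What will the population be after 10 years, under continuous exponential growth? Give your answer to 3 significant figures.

P(10) = 4547000 · e^(0.0201·10) = 4547000 · e^(0.201)
= 4547000 · 1.22262 ≈ 5559274.84

≈ 5,560,000 people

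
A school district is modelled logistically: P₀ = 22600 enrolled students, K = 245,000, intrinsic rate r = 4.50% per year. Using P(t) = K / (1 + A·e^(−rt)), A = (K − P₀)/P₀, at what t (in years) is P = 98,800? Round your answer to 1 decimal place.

A = (245000 − 22600)/22600 = 9.84071
98800 = 245000/(1 + 9.84071·e^(−0.045t)) → 1 + 9.84071·e^(−0.045t) = 2.47976
e^(−0.045t) = 0.150371 → t = ln(6.65022)/0.045 = 1.89465/0.045

t ≈ 42.1 years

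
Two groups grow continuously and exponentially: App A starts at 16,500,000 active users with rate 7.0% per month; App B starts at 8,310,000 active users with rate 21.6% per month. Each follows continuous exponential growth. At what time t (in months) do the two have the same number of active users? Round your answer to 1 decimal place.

16500000·e^(0.07t) = 8310000·e^(0.216t)
16500000/8310000 = e^((0.216 − 0.07)t) → ln(1.98556) = 0.146·t
t = 0.6859 / 0.146

t ≈ 4.7 months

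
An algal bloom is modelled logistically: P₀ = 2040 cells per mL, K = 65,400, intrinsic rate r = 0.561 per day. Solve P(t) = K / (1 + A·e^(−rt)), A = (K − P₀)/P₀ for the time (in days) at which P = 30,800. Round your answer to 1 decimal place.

A = (65400 − 2040)/2040 = 31.05882
30800 = 65400/(1 + 31.05882·e^(−0.561t)) → 1 + 31.05882·e^(−0.561t) = 2.12338
e^(−0.561t) = 0.036169 → t = ln(27.64774)/0.561 = 3.31954/0.561

t ≈ 5.9 days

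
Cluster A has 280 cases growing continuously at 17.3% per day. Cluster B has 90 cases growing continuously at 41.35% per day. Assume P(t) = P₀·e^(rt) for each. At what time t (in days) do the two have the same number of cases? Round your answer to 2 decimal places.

280·e^(0.173t) = 90·e^(0.4135t)
280/90 = e^((0.4135 − 0.173)t) → ln(3.11111) = 0.2405·t
t = 1.13498 / 0.2405

t ≈ 4.72 days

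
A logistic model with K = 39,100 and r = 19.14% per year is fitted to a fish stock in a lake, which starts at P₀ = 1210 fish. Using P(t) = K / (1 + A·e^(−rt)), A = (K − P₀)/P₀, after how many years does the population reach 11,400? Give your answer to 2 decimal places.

A = (39100 − 1210)/1210 = 31.31405
11400 = 39100/(1 + 31.31405·e^(−0.1914t)) → 1 + 31.31405·e^(−0.1914t) = 3.42982
e^(−0.1914t) = 0.077595 → t = ln(12.88737)/0.1914 = 2.55625/0.1914

t ≈ 13.36 years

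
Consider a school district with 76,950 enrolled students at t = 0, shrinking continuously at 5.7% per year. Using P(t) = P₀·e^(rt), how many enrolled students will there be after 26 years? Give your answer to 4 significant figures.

≈ 17,480 enrolled students

P(26) = 76950 · e^(-0.057·26) = 76950 · e^(-1.482)
= 76950 · 0.22718 ≈ 17481.72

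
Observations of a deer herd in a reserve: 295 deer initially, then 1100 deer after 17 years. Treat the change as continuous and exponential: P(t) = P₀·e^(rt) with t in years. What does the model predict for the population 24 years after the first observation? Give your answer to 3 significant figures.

≈ 1,890 deer

r = ln(1100/295) / 17 ≈ 0.077417 per year
P(24) = 295 · e^(0.077417·24) = 295 · 6.41096 ≈ 1891.23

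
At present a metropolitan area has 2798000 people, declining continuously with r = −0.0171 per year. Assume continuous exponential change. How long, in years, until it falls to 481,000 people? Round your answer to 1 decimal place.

481000 = 2798000 · e^(-0.0171·t)
t = ln(481000/2798000) / -0.0171 = ln(0.17191) / -0.0171 = -1.76079 / -0.0171

t ≈ 103.0 years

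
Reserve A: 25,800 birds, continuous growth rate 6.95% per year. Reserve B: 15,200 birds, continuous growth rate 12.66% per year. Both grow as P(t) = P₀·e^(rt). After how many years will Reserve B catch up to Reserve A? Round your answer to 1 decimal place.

25800·e^(0.0695t) = 15200·e^(0.1266t)
25800/15200 = e^((0.1266 − 0.0695)t) → ln(1.69737) = 0.0571·t
t = 0.52908 / 0.0571

t ≈ 9.3 years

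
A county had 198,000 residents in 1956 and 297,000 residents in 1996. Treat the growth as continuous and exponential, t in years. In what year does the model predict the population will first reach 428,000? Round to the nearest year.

year 2032

r = ln(297000/198000) / 40 = 0.40547/40 ≈ 0.010137 per year
t = ln(428000/198000) / r = 0.77086/0.010137 ≈ 76.05 years after 1956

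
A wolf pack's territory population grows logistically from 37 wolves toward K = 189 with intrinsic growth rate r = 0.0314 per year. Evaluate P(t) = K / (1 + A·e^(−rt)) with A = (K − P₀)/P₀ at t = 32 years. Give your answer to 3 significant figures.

A = (189 − 37)/37 = 4.10811
P(32) = 189 / (1 + 4.10811·e^(−0.0314·32)) = 189 / (1 + 4.10811·0.366118)
= 189 / 2.50405 ≈ 75.48

≈ 75.5 wolves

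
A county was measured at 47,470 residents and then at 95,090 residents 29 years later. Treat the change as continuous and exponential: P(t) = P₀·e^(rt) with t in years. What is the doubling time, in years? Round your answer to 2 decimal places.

doubling time ≈ 28.93 years

r = ln(95090/47470) / 29 = ln(2.00316) / 29 ≈ 0.023956 per year
doubling time = ln 2 / |r| = 0.69315 / 0.023956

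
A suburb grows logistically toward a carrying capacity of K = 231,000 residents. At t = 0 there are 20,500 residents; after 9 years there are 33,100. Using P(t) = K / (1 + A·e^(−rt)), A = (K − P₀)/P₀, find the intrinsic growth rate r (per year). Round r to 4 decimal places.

r ≈ 0.0601 per year

A = (231000 − 20500)/20500 = 10.26829
33100 = 231000/(1 + 10.26829·e^(−r·9)) → e^(−9r) = (6.97885 − 1)/10.26829 = 0.582263
r = −ln(0.582263)/9 = 0.54083/9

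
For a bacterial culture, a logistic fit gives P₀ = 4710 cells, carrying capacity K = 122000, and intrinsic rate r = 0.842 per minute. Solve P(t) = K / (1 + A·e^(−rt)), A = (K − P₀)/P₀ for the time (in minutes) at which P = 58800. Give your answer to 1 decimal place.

A = (122000 − 4710)/4710 = 24.90234
58800 = 122000/(1 + 24.90234·e^(−0.842t)) → 1 + 24.90234·e^(−0.842t) = 2.07483
e^(−0.842t) = 0.043162 → t = ln(23.16863)/0.842 = 3.1428/0.842

t ≈ 3.7 minutes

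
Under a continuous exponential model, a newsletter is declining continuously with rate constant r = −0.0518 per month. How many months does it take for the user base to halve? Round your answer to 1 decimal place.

half-life ≈ 13.4 months

half-life = ln(2) / |r| = 0.69315 / 0.0518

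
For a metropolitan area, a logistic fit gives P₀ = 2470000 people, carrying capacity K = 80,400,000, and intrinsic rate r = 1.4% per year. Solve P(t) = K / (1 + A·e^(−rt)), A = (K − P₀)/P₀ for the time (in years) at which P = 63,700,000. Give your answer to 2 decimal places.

t ≈ 342.17 years

A = (80400000 − 2470000)/2470000 = 31.55061
63700000 = 80400000/(1 + 31.55061·e^(−0.014t)) → 1 + 31.55061·e^(−0.014t) = 1.26217
e^(−0.014t) = 0.008309 → t = ln(120.34573)/0.014 = 4.79037/0.014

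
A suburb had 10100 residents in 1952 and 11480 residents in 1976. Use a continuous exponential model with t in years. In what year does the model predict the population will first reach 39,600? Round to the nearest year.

year 2208

r = ln(11480/10100) / 24 = 0.12807/24 ≈ 0.005336 per year
t = ln(39600/10100) / r = 1.36629/0.005336 ≈ 256.04 years after 1952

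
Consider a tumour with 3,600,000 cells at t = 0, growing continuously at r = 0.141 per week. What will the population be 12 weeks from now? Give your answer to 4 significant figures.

≈ 19,550,000 cells

P(12) = 3600000 · e^(0.141·12) = 3600000 · e^(1.692)
= 3600000 · 5.43033 ≈ 19549189.85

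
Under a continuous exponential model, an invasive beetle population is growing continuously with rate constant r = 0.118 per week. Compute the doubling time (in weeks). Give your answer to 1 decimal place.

doubling time = ln(2) / |r| = 0.69315 / 0.118

doubling time ≈ 5.9 weeks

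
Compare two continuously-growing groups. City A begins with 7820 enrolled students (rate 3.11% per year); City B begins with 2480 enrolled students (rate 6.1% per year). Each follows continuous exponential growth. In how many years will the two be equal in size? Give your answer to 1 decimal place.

t ≈ 38.4 years

7820·e^(0.0311t) = 2480·e^(0.061t)
7820/2480 = e^((0.061 − 0.0311)t) → ln(3.15323) = 0.0299·t
t = 1.14843 / 0.0299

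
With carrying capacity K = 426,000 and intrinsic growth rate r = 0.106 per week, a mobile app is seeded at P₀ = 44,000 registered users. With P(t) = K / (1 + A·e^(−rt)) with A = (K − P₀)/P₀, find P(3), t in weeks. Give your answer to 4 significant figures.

≈ 58,220 registered users

A = (426000 − 44000)/44000 = 8.68182
P(3) = 426000 / (1 + 8.68182·e^(−0.106·3)) = 426000 / (1 + 8.68182·0.727603)
= 426000 / 7.31692 ≈ 58221.26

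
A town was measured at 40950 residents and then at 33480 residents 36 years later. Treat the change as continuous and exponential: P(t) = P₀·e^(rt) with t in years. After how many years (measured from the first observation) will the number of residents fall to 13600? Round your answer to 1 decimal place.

r = ln(33480/40950) / 36 ≈ -0.005595 per year
t = ln(13600/40950) / r = -1.10228 / -0.005595 ≈ 197.028

t ≈ 197.0 years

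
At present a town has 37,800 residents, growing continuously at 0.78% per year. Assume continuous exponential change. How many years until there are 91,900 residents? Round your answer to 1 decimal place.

t ≈ 113.9 years

91900 = 37800 · e^(0.0078·t)
t = ln(91900/37800) / 0.0078 = ln(2.43122) / 0.0078 = 0.88839 / 0.0078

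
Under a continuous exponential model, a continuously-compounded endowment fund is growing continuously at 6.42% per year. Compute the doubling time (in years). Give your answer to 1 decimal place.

doubling time ≈ 10.8 years

doubling time = ln(2) / |r| = 0.69315 / 0.0642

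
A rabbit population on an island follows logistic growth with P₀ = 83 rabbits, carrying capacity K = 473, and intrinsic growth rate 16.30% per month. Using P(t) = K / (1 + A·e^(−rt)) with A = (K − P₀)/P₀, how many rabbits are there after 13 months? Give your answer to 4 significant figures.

A = (473 − 83)/83 = 4.6988
P(13) = 473 / (1 + 4.6988·e^(−0.163·13)) = 473 / (1 + 4.6988·0.120152)
= 473 / 1.56457 ≈ 302.32

≈ 302.3 rabbits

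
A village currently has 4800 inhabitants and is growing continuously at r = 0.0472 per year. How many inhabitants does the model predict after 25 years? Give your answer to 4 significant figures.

P(25) = 4800 · e^(0.0472·25) = 4800 · e^(1.18)
= 4800 · 3.25437 ≈ 15621

≈ 15,620 inhabitants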